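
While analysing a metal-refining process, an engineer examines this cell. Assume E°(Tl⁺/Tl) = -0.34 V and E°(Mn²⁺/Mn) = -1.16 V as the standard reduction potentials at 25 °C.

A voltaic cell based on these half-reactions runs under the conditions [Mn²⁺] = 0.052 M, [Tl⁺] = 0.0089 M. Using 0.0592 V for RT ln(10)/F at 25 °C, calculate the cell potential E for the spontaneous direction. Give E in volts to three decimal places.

Tl⁺/Tl is the cathode (higher E°), Mn²⁺/Mn the anode: E°cell = -0.34 − (-1.16) = +0.82 V, n = 2.
Overall: 2 Tl⁺(aq) + Mn(s) → 2 Tl(s) + Mn²⁺(aq)
Q = [Mn²⁺] / ([Tl⁺]^2); log Q = 2.817.
E = E° − (0.0592/n) log Q = +0.82 − (0.0592/2)(2.817) = +0.737 V.

+0.737 V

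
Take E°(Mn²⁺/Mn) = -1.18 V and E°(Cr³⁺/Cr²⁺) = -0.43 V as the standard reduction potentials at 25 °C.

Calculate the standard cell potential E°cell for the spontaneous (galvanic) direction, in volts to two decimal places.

+0.75 V

The Cr³⁺/Cr²⁺ couple has the higher reduction potential, so it is the cathode; Mn²⁺/Mn is oxidised at the anode.
E°cell = E°(cathode) − E°(anode) = (-0.43) − (-1.18) = +0.75 V.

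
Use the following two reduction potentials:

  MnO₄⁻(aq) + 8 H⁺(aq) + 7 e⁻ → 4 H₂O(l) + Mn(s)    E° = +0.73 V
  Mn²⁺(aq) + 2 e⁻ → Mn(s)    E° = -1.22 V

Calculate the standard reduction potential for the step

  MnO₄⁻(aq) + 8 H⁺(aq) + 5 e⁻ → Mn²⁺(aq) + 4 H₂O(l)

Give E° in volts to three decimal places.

+1.510 V

Sequential free energies add, so n₃E°₃ = n₁E°₁ + n₂E°₂.
With n₃ = 7, and the known step contributing 2×(-1.22) V, the unknown satisfies 5·E° = 7×(+0.73) − 2×(-1.22) = +7.550.
E° = +7.550 / 5 = +1.510 V.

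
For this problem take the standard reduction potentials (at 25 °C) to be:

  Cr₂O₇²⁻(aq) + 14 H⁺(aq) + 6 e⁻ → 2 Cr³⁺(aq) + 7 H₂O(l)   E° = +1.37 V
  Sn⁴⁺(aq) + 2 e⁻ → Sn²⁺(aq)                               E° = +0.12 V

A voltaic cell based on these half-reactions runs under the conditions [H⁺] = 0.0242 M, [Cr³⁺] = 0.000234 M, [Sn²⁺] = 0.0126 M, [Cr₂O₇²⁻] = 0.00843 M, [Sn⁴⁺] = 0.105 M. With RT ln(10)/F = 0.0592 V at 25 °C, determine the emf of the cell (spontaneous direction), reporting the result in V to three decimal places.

+1.051 V

Cr₂O₇²⁻/Cr³⁺ is the cathode (higher E°), Sn⁴⁺/Sn²⁺ the anode: E°cell = +1.37 − (+0.12) = +1.25 V, n = 6.
Overall: Cr₂O₇²⁻(aq) + 14 H⁺(aq) + 3 Sn²⁺(aq) → 2 Cr³⁺(aq) + 7 H₂O(l) + 3 Sn⁴⁺(aq)
Q = [Cr³⁺]^2·[Sn⁴⁺]^3 / ([Cr₂O₇²⁻]·[H⁺]^14·[Sn²⁺]^3); log Q = 20.202.
E = E° − (0.0592/n) log Q = +1.25 − (0.0592/6)(20.202) = +1.051 V.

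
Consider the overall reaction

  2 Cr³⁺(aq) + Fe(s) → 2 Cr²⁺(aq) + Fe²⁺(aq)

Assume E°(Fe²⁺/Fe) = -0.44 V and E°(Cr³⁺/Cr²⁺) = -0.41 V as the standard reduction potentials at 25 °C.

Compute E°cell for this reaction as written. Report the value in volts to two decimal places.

+0.03 V

The Cr³⁺/Cr²⁺ couple has the higher reduction potential, so it is the cathode; Fe²⁺/Fe is oxidised at the anode.
E°cell = E°(cathode) − E°(anode) = (-0.41) − (-0.44) = +0.03 V.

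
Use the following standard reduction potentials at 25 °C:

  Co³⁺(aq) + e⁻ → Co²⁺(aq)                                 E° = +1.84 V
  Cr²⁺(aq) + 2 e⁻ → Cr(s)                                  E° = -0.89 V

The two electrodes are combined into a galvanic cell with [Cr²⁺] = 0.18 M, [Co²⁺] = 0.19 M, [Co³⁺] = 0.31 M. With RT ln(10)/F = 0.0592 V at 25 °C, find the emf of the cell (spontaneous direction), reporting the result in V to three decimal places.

Co³⁺/Co²⁺ is the cathode (higher E°), Cr²⁺/Cr the anode: E°cell = +1.84 − (-0.89) = +2.73 V, n = 2.
Overall: 2 Co³⁺(aq) + Cr(s) → 2 Co²⁺(aq) + Cr²⁺(aq)
Q = [Co²⁺]^2·[Cr²⁺] / ([Co³⁺]^2); log Q = -1.170.
E = E° − (0.0592/n) log Q = +2.73 − (0.0592/2)(-1.170) = +2.765 V.

+2.765 V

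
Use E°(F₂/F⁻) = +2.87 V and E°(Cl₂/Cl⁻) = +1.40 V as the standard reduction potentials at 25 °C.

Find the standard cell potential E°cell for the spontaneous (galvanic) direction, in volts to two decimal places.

The F₂/F⁻ couple has the higher reduction potential, so it is the cathode; Cl₂/Cl⁻ is oxidised at the anode.
E°cell = E°(cathode) − E°(anode) = (+2.87) − (+1.40) = +1.47 V.
Since E°cell > 0, the reaction is spontaneous under standard conditions.

+1.47 V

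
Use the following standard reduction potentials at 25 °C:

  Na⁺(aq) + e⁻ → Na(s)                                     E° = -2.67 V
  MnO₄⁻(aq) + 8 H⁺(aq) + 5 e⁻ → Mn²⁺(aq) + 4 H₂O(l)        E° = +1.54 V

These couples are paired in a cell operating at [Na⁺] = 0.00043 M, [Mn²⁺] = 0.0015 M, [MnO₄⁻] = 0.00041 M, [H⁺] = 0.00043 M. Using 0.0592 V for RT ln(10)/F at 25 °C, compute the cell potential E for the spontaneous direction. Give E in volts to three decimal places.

MnO₄⁻/Mn²⁺ is the cathode (higher E°), Na⁺/Na the anode: E°cell = +1.54 − (-2.67) = +4.21 V, n = 5.
Overall: MnO₄⁻(aq) + 8 H⁺(aq) + 5 Na(s) → Mn²⁺(aq) + 4 H₂O(l) + 5 Na⁺(aq)
Q = [Mn²⁺]·[Na⁺]^5 / ([MnO₄⁻]·[H⁺]^8); log Q = 10.663.
E = E° − (0.0592/n) log Q = +4.21 − (0.0592/5)(10.663) = +4.084 V.

+4.084 V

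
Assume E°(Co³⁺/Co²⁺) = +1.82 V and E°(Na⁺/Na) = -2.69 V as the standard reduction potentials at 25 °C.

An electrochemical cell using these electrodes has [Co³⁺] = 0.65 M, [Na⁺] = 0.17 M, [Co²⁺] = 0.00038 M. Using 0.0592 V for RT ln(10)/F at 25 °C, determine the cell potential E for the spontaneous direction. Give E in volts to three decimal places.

+4.747 V

Co³⁺/Co²⁺ is the cathode (higher E°), Na⁺/Na the anode: E°cell = +1.82 − (-2.69) = +4.51 V, n = 1.
Overall: Co³⁺(aq) + Na(s) → Co²⁺(aq) + Na⁺(aq)
Q = [Co²⁺]·[Na⁺] / ([Co³⁺]); log Q = -4.003.
E = E° − (0.0592/n) log Q = +4.51 − (0.0592/1)(-4.003) = +4.747 V.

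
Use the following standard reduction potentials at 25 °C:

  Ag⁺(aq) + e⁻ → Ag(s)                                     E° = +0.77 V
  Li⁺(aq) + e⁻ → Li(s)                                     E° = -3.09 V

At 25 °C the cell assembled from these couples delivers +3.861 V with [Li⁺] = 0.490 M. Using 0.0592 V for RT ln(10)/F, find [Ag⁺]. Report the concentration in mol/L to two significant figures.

0.51 M

Ag⁺/Ag is the cathode, Li⁺/Li the anode: E°cell = +3.86 V, n = 1.
Overall reaction: Ag⁺(aq) + Li(s) → Ag(s) + Li⁺(aq); Q = [Li⁺]^1/[Ag⁺]^1.
From E = E° − (0.0592/n) log Q: log Q = (E° − E)·n/0.0592 = (+3.86 − (+3.861))·1/0.0592 = -0.0169.
So 1·log[Ag⁺] = 1·log(0.49) − log Q = -0.3098 − (-0.0169) = -0.2929; [Ag⁺] = 10^(-0.2929) ≈ 0.51 M.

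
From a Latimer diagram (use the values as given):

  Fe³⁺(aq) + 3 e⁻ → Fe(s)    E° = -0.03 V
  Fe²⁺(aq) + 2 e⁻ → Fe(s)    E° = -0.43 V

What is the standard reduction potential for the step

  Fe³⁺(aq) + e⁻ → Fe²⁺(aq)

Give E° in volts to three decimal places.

Sequential free energies add, so n₃E°₃ = n₁E°₁ + n₂E°₂.
With n₃ = 3, and the known step contributing 2×(-0.43) V, the unknown satisfies 1·E° = 3×(-0.03) − 2×(-0.43) = +0.770.
E° = +0.770 / 1 = +0.770 V.

+0.770 V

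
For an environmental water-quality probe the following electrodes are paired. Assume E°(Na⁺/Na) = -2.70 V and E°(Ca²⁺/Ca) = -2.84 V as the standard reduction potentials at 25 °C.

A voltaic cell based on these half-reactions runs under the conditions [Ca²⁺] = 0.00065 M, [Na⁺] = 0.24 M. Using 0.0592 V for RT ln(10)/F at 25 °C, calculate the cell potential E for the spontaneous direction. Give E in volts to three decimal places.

Na⁺/Na is the cathode (higher E°), Ca²⁺/Ca the anode: E°cell = -2.70 − (-2.84) = +0.14 V, n = 2.
Overall: 2 Na⁺(aq) + Ca(s) → 2 Na(s) + Ca²⁺(aq)
Q = [Ca²⁺] / ([Na⁺]^2); log Q = -1.948.
E = E° − (0.0592/n) log Q = +0.14 − (0.0592/2)(-1.948) = +0.198 V.

+0.198 V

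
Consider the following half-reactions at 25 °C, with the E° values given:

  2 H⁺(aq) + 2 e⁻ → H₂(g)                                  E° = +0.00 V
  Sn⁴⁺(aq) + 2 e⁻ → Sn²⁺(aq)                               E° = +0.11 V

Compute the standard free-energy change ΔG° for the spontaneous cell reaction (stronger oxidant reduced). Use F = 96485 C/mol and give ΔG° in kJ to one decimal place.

Sn⁴⁺/Sn²⁺ (E° = +0.11 V) is the cathode; H⁺/H₂ (E° = +0.00 V) is the anode, so E°cell = +0.11 V.
Balancing electrons gives n = 2 (lcm of 2 and 2).
ΔG° = −nFE° = −(2)(96485)(+0.11) = -21,227 J = -21.2 kJ.

-21.2 kJ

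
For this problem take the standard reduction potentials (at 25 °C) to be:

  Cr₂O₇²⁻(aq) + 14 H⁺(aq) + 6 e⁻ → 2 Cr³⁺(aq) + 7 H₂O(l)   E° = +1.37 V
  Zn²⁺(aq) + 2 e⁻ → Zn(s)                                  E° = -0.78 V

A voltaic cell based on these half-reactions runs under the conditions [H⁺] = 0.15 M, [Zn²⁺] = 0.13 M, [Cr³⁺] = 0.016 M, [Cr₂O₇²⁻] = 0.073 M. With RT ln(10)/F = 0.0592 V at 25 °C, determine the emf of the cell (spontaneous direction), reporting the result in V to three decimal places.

Cr₂O₇²⁻/Cr³⁺ is the cathode (higher E°), Zn²⁺/Zn the anode: E°cell = +1.37 − (-0.78) = +2.15 V, n = 6.
Overall: Cr₂O₇²⁻(aq) + 14 H⁺(aq) + 3 Zn(s) → 2 Cr³⁺(aq) + 7 H₂O(l) + 3 Zn²⁺(aq)
Q = [Cr³⁺]^2·[Zn²⁺]^3 / ([Cr₂O₇²⁻]·[H⁺]^14); log Q = 6.421.
E = E° − (0.0592/n) log Q = +2.15 − (0.0592/6)(6.421) = +2.087 V.

+2.087 V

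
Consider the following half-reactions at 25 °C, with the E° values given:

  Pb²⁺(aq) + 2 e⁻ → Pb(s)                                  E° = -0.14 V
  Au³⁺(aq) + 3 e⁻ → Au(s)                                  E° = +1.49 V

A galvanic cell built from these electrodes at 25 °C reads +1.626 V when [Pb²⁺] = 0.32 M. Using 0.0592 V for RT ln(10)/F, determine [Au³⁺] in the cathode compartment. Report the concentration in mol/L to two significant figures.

0.11 M

Au³⁺/Au is the cathode, Pb²⁺/Pb the anode: E°cell = +1.63 V, n = 6.
Overall reaction: 2 Au³⁺(aq) + 3 Pb(s) → 2 Au(s) + 3 Pb²⁺(aq); Q = [Pb²⁺]^3/[Au³⁺]^2.
From E = E° − (0.0592/n) log Q: log Q = (E° − E)·n/0.0592 = (+1.63 − (+1.626))·6/0.0592 = 0.4054.
So 2·log[Au³⁺] = 3·log(0.32) − log Q = -1.4846 − (0.4054) = -1.8900; log[Au³⁺] = -1.8900 / 2 = -0.9450; [Au³⁺] = 10^(-0.9450) ≈ 0.11 M.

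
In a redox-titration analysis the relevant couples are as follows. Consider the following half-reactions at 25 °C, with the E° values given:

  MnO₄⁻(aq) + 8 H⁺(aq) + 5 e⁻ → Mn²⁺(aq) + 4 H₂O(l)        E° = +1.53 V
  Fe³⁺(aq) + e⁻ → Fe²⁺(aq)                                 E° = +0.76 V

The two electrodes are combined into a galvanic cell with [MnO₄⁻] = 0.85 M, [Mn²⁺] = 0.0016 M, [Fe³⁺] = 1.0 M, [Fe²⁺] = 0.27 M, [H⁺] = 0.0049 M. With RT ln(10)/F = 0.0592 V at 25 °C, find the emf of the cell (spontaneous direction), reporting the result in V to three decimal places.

MnO₄⁻/Mn²⁺ is the cathode (higher E°), Fe³⁺/Fe²⁺ the anode: E°cell = +1.53 − (+0.76) = +0.77 V, n = 5.
Overall: MnO₄⁻(aq) + 8 H⁺(aq) + 5 Fe²⁺(aq) → Mn²⁺(aq) + 4 H₂O(l) + 5 Fe³⁺(aq)
Q = [Mn²⁺]·[Fe³⁺]^5 / ([MnO₄⁻]·[H⁺]^8·[Fe²⁺]^5); log Q = 18.596.
E = E° − (0.0592/n) log Q = +0.77 − (0.0592/5)(18.596) = +0.550 V.

+0.550 V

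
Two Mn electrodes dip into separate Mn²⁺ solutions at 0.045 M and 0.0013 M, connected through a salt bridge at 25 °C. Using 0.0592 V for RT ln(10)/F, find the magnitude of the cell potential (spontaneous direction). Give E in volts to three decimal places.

For a concentration cell E°cell = 0. The 0.045 M side is the cathode (reduction is favoured where [Mn²⁺] is higher).
With n = 2, E = −(0.0592/2) log([Mn²⁺]ₐₙ/[Mn²⁺]꜀ₐₜ) = −(0.0592/2) log(0.0013/0.045) = −(0.0592/2)(-1.539) = +0.046 V.

+0.046 V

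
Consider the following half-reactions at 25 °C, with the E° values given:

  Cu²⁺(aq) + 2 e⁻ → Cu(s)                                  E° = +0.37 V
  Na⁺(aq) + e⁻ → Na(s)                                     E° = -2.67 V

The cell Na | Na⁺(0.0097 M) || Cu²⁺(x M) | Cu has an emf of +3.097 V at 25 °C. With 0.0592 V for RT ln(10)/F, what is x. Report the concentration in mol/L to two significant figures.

0.0079 M

Cu²⁺/Cu is the cathode, Na⁺/Na the anode: E°cell = +3.04 V, n = 2.
Overall reaction: Cu²⁺(aq) + 2 Na(s) → Cu(s) + 2 Na⁺(aq); Q = [Na⁺]^2/[Cu²⁺]^1.
From E = E° − (0.0592/n) log Q: log Q = (E° − E)·n/0.0592 = (+3.04 − (+3.097))·2/0.0592 = -1.9257.
So 1·log[Cu²⁺] = 2·log(0.0097) − log Q = -4.0265 − (-1.9257) = -2.1008; [Cu²⁺] = 10^(-2.1008) ≈ 0.0079 M.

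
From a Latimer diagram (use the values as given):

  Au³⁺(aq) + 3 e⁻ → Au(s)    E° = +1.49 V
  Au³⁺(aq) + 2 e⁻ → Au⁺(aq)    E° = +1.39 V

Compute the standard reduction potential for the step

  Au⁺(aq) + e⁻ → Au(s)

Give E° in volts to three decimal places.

Sequential free energies add, so n₃E°₃ = n₁E°₁ + n₂E°₂.
With n₃ = 3, and the known step contributing 2×(+1.39) V, the unknown satisfies 1·E° = 3×(+1.49) − 2×(+1.39) = +1.690.
E° = +1.690 / 1 = +1.690 V.

+1.690 V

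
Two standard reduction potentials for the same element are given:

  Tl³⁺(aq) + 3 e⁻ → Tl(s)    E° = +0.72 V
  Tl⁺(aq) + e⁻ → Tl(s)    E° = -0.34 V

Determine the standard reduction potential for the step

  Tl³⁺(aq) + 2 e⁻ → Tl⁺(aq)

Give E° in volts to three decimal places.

+1.250 V

Sequential free energies add, so n₃E°₃ = n₁E°₁ + n₂E°₂.
With n₃ = 3, and the known step contributing 1×(-0.34) V, the unknown satisfies 2·E° = 3×(+0.72) − 1×(-0.34) = +2.500.
E° = +2.500 / 2 = +1.250 V.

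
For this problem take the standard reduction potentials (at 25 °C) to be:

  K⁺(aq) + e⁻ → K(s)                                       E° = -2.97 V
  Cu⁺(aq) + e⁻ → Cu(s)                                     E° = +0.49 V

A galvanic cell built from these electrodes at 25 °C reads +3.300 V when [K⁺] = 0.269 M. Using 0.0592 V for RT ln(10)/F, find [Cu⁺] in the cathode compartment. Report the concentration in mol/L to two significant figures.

0.00053 M

Cu⁺/Cu is the cathode, K⁺/K the anode: E°cell = +3.46 V, n = 1.
Overall reaction: Cu⁺(aq) + K(s) → Cu(s) + K⁺(aq); Q = [K⁺]^1/[Cu⁺]^1.
From E = E° − (0.0592/n) log Q: log Q = (E° − E)·n/0.0592 = (+3.46 − (+3.300))·1/0.0592 = 2.7027.
So 1·log[Cu⁺] = 1·log(0.269) − log Q = -0.5702 − (2.7027) = -3.2729; [Cu⁺] = 10^(-3.2729) ≈ 0.00053 M.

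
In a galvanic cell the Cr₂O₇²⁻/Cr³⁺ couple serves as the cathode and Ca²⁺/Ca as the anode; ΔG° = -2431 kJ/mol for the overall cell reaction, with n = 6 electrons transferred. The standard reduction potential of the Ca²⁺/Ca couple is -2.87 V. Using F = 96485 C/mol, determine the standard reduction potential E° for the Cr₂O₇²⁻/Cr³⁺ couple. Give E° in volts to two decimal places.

+1.33 V

E°cell = −ΔG°/(nF) = −(-2431×10³)/((6)(96485)) = +4.199 V.
Since Cr₂O₇²⁻/Cr³⁺ is the cathode and Ca²⁺/Ca the anode, E°cell = E°(Cr₂O₇²⁻/Cr³⁺) − E°(Ca²⁺/Ca).
So E°(Cr₂O₇²⁻/Cr³⁺) = E°cell + E°(Ca²⁺/Ca) = +4.199 + (-2.87) = +1.33 V.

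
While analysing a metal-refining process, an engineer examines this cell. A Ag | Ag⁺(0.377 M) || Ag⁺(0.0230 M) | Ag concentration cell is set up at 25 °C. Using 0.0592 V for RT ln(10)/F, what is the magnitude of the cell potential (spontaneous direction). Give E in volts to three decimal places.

For a concentration cell E°cell = 0. The 0.377 M side is the cathode (reduction is favoured where [Ag⁺] is higher).
With n = 1, E = −(0.0592/1) log([Ag⁺]ₐₙ/[Ag⁺]꜀ₐₜ) = −(0.0592/1) log(0.023/0.377) = −(0.0592/1)(-1.215) = +0.072 V.

+0.072 V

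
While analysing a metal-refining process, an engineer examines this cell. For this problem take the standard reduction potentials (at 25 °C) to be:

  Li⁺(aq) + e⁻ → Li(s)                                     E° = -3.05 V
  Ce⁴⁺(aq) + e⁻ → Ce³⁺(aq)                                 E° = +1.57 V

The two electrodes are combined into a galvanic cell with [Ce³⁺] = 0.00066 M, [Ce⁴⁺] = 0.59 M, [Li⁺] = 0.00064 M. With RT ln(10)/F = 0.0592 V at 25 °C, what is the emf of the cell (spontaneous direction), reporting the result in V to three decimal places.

+4.984 V

Ce⁴⁺/Ce³⁺ is the cathode (higher E°), Li⁺/Li the anode: E°cell = +1.57 − (-3.05) = +4.62 V, n = 1.
Overall: Ce⁴⁺(aq) + Li(s) → Ce³⁺(aq) + Li⁺(aq)
Q = [Ce³⁺]·[Li⁺] / ([Ce⁴⁺]); log Q = -6.145.
E = E° − (0.0592/n) log Q = +4.62 − (0.0592/1)(-6.145) = +4.984 V.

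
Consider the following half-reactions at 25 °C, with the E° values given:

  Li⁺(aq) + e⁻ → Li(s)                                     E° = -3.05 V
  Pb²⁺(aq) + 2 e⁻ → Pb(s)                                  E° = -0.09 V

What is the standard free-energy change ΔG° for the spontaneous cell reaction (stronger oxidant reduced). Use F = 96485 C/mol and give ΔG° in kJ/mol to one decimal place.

Pb²⁺/Pb (E° = -0.09 V) is the cathode; Li⁺/Li (E° = -3.05 V) is the anode, so E°cell = +2.96 V.
Balancing electrons gives n = 2 (lcm of 2 and 1).
ΔG° = −nFE° = −(2)(96485)(+2.96) = -571,191 J = -571.2 kJ/mol.

-571.2 kJ/mol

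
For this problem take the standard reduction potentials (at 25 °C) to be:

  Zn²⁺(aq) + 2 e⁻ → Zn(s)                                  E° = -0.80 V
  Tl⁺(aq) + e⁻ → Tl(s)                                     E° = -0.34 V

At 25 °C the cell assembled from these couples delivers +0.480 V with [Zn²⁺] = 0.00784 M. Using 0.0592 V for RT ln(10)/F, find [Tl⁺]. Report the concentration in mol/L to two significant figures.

Tl⁺/Tl is the cathode, Zn²⁺/Zn the anode: E°cell = +0.46 V, n = 2.
Overall reaction: 2 Tl⁺(aq) + Zn(s) → 2 Tl(s) + Zn²⁺(aq); Q = [Zn²⁺]^1/[Tl⁺]^2.
From E = E° − (0.0592/n) log Q: log Q = (E° − E)·n/0.0592 = (+0.46 − (+0.480))·2/0.0592 = -0.6757.
So 2·log[Tl⁺] = 1·log(0.00784) − log Q = -2.1057 − (-0.6757) = -1.4300; log[Tl⁺] = -1.4300 / 2 = -0.7150; [Tl⁺] = 10^(-0.7150) ≈ 0.19 M.

0.19 M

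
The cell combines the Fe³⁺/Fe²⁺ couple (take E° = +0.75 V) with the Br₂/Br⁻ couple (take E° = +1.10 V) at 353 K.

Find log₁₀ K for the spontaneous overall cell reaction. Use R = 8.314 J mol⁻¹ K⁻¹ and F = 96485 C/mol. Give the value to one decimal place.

Cathode: Br₂/Br⁻; anode: Fe³⁺/Fe²⁺. E°cell = (+1.10) − (+0.75) = +0.35 V, with n = 2.
ΔG° = −nFE° = −RT ln K, so ln K = nFE°/(RT) = (2)(96485)(+0.35) / ((8.314)(353)) = 23.013.
log₁₀ K = 23.013 / ln 10 = 10.0.

10.0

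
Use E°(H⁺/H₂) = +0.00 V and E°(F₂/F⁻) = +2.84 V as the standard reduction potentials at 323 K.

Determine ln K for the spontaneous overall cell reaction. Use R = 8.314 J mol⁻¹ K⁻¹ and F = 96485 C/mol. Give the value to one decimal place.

Cathode: F₂/F⁻; anode: H⁺/H₂. E°cell = (+2.84) − (+0.00) = +2.84 V, with n = 2.
ΔG° = −nFE° = −RT ln K, so ln K = nFE°/(RT) = (2)(96485)(+2.84) / ((8.314)(323)) = 204.078.

204.1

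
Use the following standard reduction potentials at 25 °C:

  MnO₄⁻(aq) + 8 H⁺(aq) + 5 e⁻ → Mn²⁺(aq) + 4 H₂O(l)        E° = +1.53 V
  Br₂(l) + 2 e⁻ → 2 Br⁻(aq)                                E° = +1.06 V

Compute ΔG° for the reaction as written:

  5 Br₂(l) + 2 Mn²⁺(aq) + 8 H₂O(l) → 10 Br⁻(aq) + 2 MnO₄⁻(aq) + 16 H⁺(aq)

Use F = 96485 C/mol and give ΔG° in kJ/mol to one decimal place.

+453.5 kJ/mol

As written, Br₂/Br⁻ is reduced (cathode) and MnO₄⁻/Mn²⁺ is oxidised (anode), so E°cell = (+1.06) − (+1.53) = -0.47 V.
Balancing electrons gives n = 10.
ΔG° = −nFE° = −(10)(96485)(-0.47) = 453,480 J = +453.5 kJ/mol.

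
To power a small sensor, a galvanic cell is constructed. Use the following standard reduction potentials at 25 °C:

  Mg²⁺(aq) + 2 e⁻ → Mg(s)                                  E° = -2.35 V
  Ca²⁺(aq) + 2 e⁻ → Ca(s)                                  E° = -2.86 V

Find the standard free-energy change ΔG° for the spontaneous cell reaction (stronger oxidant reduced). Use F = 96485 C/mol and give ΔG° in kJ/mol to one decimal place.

Mg²⁺/Mg (E° = -2.35 V) is the cathode; Ca²⁺/Ca (E° = -2.86 V) is the anode, so E°cell = +0.51 V.
Balancing electrons gives n = 2 (lcm of 2 and 2).
ΔG° = −nFE° = −(2)(96485)(+0.51) = -98,415 J = -98.4 kJ/mol.

-98.4 kJ/mol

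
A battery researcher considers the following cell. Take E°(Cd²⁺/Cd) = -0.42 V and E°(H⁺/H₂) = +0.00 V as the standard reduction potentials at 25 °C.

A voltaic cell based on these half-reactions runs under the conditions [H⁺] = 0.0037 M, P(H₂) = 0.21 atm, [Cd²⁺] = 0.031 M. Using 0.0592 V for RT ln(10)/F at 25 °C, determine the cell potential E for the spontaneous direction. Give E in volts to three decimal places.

+0.341 V

H⁺/H₂ is the cathode (higher E°), Cd²⁺/Cd the anode: E°cell = +0.00 − (-0.42) = +0.42 V, n = 2.
Overall: 2 H⁺(aq) + Cd(s) → H₂(g) + Cd²⁺(aq)
Q = P(H₂)·[Cd²⁺] / ([H⁺]^2); log Q = 2.677.
E = E° − (0.0592/n) log Q = +0.42 − (0.0592/2)(2.677) = +0.341 V.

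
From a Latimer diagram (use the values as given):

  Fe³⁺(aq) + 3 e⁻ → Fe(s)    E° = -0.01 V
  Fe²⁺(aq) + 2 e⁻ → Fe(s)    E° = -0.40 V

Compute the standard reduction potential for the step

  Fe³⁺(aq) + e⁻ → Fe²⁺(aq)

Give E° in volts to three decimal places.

Sequential free energies add, so n₃E°₃ = n₁E°₁ + n₂E°₂.
With n₃ = 3, and the known step contributing 2×(-0.40) V, the unknown satisfies 1·E° = 3×(-0.01) − 2×(-0.40) = +0.770.
E° = +0.770 / 1 = +0.770 V.

+0.770 V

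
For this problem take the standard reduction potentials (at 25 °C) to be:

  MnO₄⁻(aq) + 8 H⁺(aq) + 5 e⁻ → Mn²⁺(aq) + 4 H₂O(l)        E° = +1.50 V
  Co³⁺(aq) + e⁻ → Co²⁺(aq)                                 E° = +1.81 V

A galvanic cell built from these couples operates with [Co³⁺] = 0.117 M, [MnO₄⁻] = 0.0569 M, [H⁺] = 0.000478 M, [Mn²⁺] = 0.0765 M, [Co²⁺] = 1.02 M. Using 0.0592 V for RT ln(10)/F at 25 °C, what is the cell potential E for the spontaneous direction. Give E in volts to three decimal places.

+0.570 V

Co³⁺/Co²⁺ is the cathode (higher E°), MnO₄⁻/Mn²⁺ the anode: E°cell = +1.81 − (+1.50) = +0.31 V, n = 5.
Overall: 5 Co³⁺(aq) + Mn²⁺(aq) + 4 H₂O(l) → 5 Co²⁺(aq) + MnO₄⁻(aq) + 8 H⁺(aq)
Q = [Co²⁺]^5·[MnO₄⁻]·[H⁺]^8 / ([Co³⁺]^5·[Mn²⁺]); log Q = -21.991.
E = E° − (0.0592/n) log Q = +0.31 − (0.0592/5)(-21.991) = +0.570 V.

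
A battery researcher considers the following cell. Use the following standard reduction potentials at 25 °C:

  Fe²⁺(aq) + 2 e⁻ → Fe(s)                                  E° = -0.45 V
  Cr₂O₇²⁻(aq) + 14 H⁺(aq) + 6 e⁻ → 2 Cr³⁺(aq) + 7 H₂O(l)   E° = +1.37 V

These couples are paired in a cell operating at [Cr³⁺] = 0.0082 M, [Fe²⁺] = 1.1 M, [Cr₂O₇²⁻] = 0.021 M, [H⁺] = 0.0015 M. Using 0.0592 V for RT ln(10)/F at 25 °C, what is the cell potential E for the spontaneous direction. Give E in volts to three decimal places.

+1.453 V

Cr₂O₇²⁻/Cr³⁺ is the cathode (higher E°), Fe²⁺/Fe the anode: E°cell = +1.37 − (-0.45) = +1.82 V, n = 6.
Overall: Cr₂O₇²⁻(aq) + 14 H⁺(aq) + 3 Fe(s) → 2 Cr³⁺(aq) + 7 H₂O(l) + 3 Fe²⁺(aq)
Q = [Cr³⁺]^2·[Fe²⁺]^3 / ([Cr₂O₇²⁻]·[H⁺]^14); log Q = 37.164.
E = E° − (0.0592/n) log Q = +1.82 − (0.0592/6)(37.164) = +1.453 V.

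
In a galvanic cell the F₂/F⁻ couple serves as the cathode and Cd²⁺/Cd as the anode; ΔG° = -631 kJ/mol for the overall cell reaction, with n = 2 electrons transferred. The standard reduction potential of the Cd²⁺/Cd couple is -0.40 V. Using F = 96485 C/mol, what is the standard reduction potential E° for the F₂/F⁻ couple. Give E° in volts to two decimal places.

E°cell = −ΔG°/(nF) = −(-631×10³)/((2)(96485)) = +3.270 V.
Since F₂/F⁻ is the cathode and Cd²⁺/Cd the anode, E°cell = E°(F₂/F⁻) − E°(Cd²⁺/Cd).
So E°(F₂/F⁻) = E°cell + E°(Cd²⁺/Cd) = +3.270 + (-0.40) = +2.87 V.

+2.87 V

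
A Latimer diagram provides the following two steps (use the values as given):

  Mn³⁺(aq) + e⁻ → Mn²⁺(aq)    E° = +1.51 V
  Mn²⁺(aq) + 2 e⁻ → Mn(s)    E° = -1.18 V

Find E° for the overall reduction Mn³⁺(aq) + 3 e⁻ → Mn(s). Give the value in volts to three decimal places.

-0.283 V

Since ΔG° = −nFE° is additive over sequential reductions, n₃E°₃ = n₁E°₁ + n₂E°₂.
E°₃ = (1×+1.51 + 2×-1.18) / 3 = (-0.850) / 3 = -0.283 V.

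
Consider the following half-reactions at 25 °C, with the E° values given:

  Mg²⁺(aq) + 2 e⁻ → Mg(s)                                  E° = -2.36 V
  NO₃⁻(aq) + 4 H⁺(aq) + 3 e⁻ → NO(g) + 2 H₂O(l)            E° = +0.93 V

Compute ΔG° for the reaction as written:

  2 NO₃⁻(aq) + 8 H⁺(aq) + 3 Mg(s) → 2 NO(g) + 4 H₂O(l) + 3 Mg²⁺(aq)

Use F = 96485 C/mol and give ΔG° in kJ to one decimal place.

As written, NO₃⁻/NO is reduced (cathode) and Mg²⁺/Mg is oxidised (anode), so E°cell = (+0.93) − (-2.36) = +3.29 V.
Balancing electrons gives n = 6.
ΔG° = −nFE° = −(6)(96485)(+3.29) = -1,904,614 J = -1904.6 kJ.

-1904.6 kJ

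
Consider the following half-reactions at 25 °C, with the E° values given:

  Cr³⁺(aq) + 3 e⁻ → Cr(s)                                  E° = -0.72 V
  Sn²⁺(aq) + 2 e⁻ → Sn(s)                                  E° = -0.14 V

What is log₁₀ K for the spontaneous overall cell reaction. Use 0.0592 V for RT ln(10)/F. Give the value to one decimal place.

58.8

Cathode: Sn²⁺/Sn; anode: Cr³⁺/Cr. E°cell = +0.58 V, n = 6.
log K = nE°cell / 0.0592 = (6)(+0.58) / 0.0592 = 58.8.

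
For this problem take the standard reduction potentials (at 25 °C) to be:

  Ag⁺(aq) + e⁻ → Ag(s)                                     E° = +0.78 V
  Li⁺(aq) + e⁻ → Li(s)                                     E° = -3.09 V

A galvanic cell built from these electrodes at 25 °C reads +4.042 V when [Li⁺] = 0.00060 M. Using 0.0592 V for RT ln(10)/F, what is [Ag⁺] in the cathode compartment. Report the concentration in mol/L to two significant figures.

0.48 M

Ag⁺/Ag is the cathode, Li⁺/Li the anode: E°cell = +3.87 V, n = 1.
Overall reaction: Ag⁺(aq) + Li(s) → Ag(s) + Li⁺(aq); Q = [Li⁺]^1/[Ag⁺]^1.
From E = E° − (0.0592/n) log Q: log Q = (E° − E)·n/0.0592 = (+3.87 − (+4.042))·1/0.0592 = -2.9054.
So 1·log[Ag⁺] = 1·log(0.0006) − log Q = -3.2218 − (-2.9054) = -0.3164; [Ag⁺] = 10^(-0.3164) ≈ 0.48 M.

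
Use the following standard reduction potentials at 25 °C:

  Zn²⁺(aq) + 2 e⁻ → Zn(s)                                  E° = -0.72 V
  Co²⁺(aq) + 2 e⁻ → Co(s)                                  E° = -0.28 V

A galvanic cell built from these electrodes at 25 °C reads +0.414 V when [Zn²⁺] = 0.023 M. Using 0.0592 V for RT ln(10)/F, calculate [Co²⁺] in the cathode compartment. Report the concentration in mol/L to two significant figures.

Co²⁺/Co is the cathode, Zn²⁺/Zn the anode: E°cell = +0.44 V, n = 2.
Overall reaction: Co²⁺(aq) + Zn(s) → Co(s) + Zn²⁺(aq); Q = [Zn²⁺]^1/[Co²⁺]^1.
From E = E° − (0.0592/n) log Q: log Q = (E° − E)·n/0.0592 = (+0.44 − (+0.414))·2/0.0592 = 0.8784.
So 1·log[Co²⁺] = 1·log(0.023) − log Q = -1.6383 − (0.8784) = -2.5167; [Co²⁺] = 10^(-2.5167) ≈ 0.0030 M.

0.0030 M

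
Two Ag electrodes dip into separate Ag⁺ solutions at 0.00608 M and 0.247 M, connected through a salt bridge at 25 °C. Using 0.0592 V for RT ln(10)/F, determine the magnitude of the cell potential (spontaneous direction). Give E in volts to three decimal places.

For a concentration cell E°cell = 0. The 0.247 M side is the cathode (reduction is favoured where [Ag⁺] is higher).
With n = 1, E = −(0.0592/1) log([Ag⁺]ₐₙ/[Ag⁺]꜀ₐₜ) = −(0.0592/1) log(0.00608/0.247) = −(0.0592/1)(-1.609) = +0.095 V.

+0.095 V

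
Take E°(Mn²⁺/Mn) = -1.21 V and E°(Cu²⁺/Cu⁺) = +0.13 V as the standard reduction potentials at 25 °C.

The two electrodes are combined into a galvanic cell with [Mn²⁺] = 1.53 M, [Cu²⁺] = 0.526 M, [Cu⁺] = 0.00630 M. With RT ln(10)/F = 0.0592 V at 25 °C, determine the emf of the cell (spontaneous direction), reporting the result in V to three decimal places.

Cu²⁺/Cu⁺ is the cathode (higher E°), Mn²⁺/Mn the anode: E°cell = +0.13 − (-1.21) = +1.34 V, n = 2.
Overall: 2 Cu²⁺(aq) + Mn(s) → 2 Cu⁺(aq) + Mn²⁺(aq)
Q = [Cu⁺]^2·[Mn²⁺] / ([Cu²⁺]^2); log Q = -3.659.
E = E° − (0.0592/n) log Q = +1.34 − (0.0592/2)(-3.659) = +1.448 V.

+1.448 V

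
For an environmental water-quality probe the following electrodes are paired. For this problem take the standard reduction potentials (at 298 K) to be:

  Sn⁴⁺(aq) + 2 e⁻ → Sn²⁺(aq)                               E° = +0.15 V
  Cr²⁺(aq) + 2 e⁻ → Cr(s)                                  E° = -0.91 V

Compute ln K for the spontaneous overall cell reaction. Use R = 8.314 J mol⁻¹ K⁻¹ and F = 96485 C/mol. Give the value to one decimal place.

82.6

Cathode: Sn⁴⁺/Sn²⁺; anode: Cr²⁺/Cr. E°cell = (+0.15) − (-0.91) = +1.06 V, with n = 2.
ΔG° = −nFE° = −RT ln K, so ln K = nFE°/(RT) = (2)(96485)(+1.06) / ((8.314)(298)) = 82.560.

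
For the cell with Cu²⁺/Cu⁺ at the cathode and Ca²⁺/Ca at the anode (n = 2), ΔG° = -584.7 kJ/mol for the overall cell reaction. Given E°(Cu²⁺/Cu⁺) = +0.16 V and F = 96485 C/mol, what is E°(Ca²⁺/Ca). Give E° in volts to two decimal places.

-2.87 V

E°cell = −ΔG°/(nF) = −(-584.7×10³)/((2)(96485)) = +3.030 V.
Since Cu²⁺/Cu⁺ is the cathode and Ca²⁺/Ca the anode, E°cell = E°(Cu²⁺/Cu⁺) − E°(Ca²⁺/Ca).
So E°(Ca²⁺/Ca) = E°(Cu²⁺/Cu⁺) − E°cell = (+0.16) − (+3.030) = -2.87 V.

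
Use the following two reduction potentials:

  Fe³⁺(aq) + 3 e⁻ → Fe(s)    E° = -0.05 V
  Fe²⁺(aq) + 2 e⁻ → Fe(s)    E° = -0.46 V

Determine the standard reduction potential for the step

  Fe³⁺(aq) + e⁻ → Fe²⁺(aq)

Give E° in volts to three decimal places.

Sequential free energies add, so n₃E°₃ = n₁E°₁ + n₂E°₂.
With n₃ = 3, and the known step contributing 2×(-0.46) V, the unknown satisfies 1·E° = 3×(-0.05) − 2×(-0.46) = +0.770.
E° = +0.770 / 1 = +0.770 V.

+0.770 V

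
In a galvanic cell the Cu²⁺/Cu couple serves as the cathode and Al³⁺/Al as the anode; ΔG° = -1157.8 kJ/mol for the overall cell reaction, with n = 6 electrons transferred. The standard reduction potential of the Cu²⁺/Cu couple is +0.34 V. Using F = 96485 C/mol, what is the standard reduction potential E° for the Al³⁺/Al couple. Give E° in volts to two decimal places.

-1.66 V

E°cell = −ΔG°/(nF) = −(-1157.8×10³)/((6)(96485)) = +2.000 V.
Since Cu²⁺/Cu is the cathode and Al³⁺/Al the anode, E°cell = E°(Cu²⁺/Cu) − E°(Al³⁺/Al).
So E°(Al³⁺/Al) = E°(Cu²⁺/Cu) − E°cell = (+0.34) − (+2.000) = -1.66 V.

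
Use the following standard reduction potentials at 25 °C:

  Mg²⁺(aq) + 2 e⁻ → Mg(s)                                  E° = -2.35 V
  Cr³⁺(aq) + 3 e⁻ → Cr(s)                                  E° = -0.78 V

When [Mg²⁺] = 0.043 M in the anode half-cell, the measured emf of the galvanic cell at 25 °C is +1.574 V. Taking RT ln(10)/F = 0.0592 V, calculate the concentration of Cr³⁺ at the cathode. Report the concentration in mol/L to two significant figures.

0.014 M

Cr³⁺/Cr is the cathode, Mg²⁺/Mg the anode: E°cell = +1.57 V, n = 6.
Overall reaction: 2 Cr³⁺(aq) + 3 Mg(s) → 2 Cr(s) + 3 Mg²⁺(aq); Q = [Mg²⁺]^3/[Cr³⁺]^2.
From E = E° − (0.0592/n) log Q: log Q = (E° − E)·n/0.0592 = (+1.57 − (+1.574))·6/0.0592 = -0.4054.
So 2·log[Cr³⁺] = 3·log(0.043) − log Q = -4.0996 − (-0.4054) = -3.6942; log[Cr³⁺] = -3.6942 / 2 = -1.8471; [Cr³⁺] = 10^(-1.8471) ≈ 0.014 M.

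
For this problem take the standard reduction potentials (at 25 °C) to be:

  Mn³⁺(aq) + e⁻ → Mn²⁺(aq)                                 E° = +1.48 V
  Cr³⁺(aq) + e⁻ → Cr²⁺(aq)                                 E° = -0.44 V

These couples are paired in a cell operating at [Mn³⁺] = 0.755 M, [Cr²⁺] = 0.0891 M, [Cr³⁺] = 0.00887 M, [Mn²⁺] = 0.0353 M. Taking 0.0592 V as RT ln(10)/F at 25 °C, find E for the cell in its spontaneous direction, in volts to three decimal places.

Mn³⁺/Mn²⁺ is the cathode (higher E°), Cr³⁺/Cr²⁺ the anode: E°cell = +1.48 − (-0.44) = +1.92 V, n = 1.
Overall: Mn³⁺(aq) + Cr²⁺(aq) → Mn²⁺(aq) + Cr³⁺(aq)
Q = [Mn²⁺]·[Cr³⁺] / ([Mn³⁺]·[Cr²⁺]); log Q = -2.332.
E = E° − (0.0592/n) log Q = +1.92 − (0.0592/1)(-2.332) = +2.058 V.

+2.058 V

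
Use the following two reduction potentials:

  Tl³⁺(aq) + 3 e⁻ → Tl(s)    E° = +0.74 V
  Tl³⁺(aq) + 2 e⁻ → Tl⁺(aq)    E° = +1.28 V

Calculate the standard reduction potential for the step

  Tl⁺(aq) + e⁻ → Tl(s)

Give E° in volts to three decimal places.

-0.340 V

Sequential free energies add, so n₃E°₃ = n₁E°₁ + n₂E°₂.
With n₃ = 3, and the known step contributing 2×(+1.28) V, the unknown satisfies 1·E° = 3×(+0.74) − 2×(+1.28) = -0.340.
E° = -0.340 / 1 = -0.340 V.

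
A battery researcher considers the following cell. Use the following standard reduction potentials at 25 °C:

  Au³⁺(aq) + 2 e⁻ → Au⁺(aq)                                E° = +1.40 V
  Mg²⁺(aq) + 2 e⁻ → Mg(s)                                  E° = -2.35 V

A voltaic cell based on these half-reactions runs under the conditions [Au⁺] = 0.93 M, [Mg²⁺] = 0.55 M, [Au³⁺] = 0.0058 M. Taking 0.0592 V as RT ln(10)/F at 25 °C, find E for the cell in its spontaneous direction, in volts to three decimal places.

Au³⁺/Au⁺ is the cathode (higher E°), Mg²⁺/Mg the anode: E°cell = +1.40 − (-2.35) = +3.75 V, n = 2.
Overall: Au³⁺(aq) + Mg(s) → Au⁺(aq) + Mg²⁺(aq)
Q = [Au⁺]·[Mg²⁺] / ([Au³⁺]); log Q = 1.945.
E = E° − (0.0592/n) log Q = +3.75 − (0.0592/2)(1.945) = +3.692 V.

+3.692 V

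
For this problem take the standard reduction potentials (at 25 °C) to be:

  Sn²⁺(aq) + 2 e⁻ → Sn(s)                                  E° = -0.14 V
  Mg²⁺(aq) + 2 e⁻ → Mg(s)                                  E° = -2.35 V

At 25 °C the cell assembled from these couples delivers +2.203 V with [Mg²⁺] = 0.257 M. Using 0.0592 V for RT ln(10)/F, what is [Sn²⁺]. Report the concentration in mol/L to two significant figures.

Sn²⁺/Sn is the cathode, Mg²⁺/Mg the anode: E°cell = +2.21 V, n = 2.
Overall reaction: Sn²⁺(aq) + Mg(s) → Sn(s) + Mg²⁺(aq); Q = [Mg²⁺]^1/[Sn²⁺]^1.
From E = E° − (0.0592/n) log Q: log Q = (E° − E)·n/0.0592 = (+2.21 − (+2.203))·2/0.0592 = 0.2365.
So 1·log[Sn²⁺] = 1·log(0.257) − log Q = -0.5901 − (0.2365) = -0.8266; [Sn²⁺] = 10^(-0.8266) ≈ 0.15 M.

0.15 M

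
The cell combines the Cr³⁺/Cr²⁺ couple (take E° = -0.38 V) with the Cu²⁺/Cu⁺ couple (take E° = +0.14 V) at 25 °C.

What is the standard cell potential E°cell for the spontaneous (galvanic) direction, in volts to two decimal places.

The Cu²⁺/Cu⁺ couple has the higher reduction potential, so it is the cathode; Cr³⁺/Cr²⁺ is oxidised at the anode.
E°cell = E°(cathode) − E°(anode) = (+0.14) − (-0.38) = +0.52 V.

+0.52 V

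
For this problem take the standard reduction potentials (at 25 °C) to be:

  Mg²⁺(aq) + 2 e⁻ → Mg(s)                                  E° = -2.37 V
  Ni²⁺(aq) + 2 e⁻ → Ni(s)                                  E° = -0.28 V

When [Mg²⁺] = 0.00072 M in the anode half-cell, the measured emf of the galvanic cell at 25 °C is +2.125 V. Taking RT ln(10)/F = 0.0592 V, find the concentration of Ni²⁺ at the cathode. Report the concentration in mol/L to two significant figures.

0.011 M

Ni²⁺/Ni is the cathode, Mg²⁺/Mg the anode: E°cell = +2.09 V, n = 2.
Overall reaction: Ni²⁺(aq) + Mg(s) → Ni(s) + Mg²⁺(aq); Q = [Mg²⁺]^1/[Ni²⁺]^1.
From E = E° − (0.0592/n) log Q: log Q = (E° − E)·n/0.0592 = (+2.09 − (+2.125))·2/0.0592 = -1.1824.
So 1·log[Ni²⁺] = 1·log(0.00072) − log Q = -3.1427 − (-1.1824) = -1.9603; [Ni²⁺] = 10^(-1.9603) ≈ 0.011 M.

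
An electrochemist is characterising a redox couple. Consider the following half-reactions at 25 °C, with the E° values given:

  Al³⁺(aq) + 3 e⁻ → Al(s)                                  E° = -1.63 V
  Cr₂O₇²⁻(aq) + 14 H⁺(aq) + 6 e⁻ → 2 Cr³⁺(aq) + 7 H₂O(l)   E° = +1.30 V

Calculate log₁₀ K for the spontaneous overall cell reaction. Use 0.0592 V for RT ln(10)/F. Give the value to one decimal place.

297.0

Cathode: Cr₂O₇²⁻/Cr³⁺; anode: Al³⁺/Al. E°cell = +2.93 V, n = 6.
log K = nE°cell / 0.0592 = (6)(+2.93) / 0.0592 = 297.0.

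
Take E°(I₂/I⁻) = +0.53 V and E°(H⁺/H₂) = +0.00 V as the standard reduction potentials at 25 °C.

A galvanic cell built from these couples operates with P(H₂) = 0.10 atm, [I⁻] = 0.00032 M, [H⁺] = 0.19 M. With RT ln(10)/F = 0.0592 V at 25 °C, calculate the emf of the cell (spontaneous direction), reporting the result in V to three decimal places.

+0.750 V

I₂/I⁻ is the cathode (higher E°), H⁺/H₂ the anode: E°cell = +0.53 − (+0.00) = +0.53 V, n = 2.
Overall: I₂(s) + H₂(g) → 2 I⁻(aq) + 2 H⁺(aq)
Q = [I⁻]^2·[H⁺]^2 / (P(H₂)); log Q = -7.432.
E = E° − (0.0592/n) log Q = +0.53 − (0.0592/2)(-7.432) = +0.750 V.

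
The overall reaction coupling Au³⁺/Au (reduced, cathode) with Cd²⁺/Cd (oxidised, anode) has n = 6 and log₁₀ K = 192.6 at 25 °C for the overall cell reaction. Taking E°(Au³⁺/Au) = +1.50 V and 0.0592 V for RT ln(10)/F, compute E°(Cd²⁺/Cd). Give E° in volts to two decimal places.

-0.40 V

E°cell = (0.0592/n)·log K = (0.0592/6)(192.6) = +1.900 V.
Since Au³⁺/Au is the cathode and Cd²⁺/Cd the anode, E°cell = E°(Au³⁺/Au) − E°(Cd²⁺/Cd).
So E°(Cd²⁺/Cd) = E°(Au³⁺/Au) − E°cell = (+1.50) − (+1.900) = -0.40 V.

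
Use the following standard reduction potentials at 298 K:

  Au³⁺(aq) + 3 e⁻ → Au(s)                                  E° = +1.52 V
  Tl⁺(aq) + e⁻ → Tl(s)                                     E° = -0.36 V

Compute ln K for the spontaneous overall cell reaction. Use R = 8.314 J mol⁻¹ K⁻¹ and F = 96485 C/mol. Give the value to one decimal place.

219.6

Cathode: Au³⁺/Au; anode: Tl⁺/Tl. E°cell = (+1.52) − (-0.36) = +1.88 V, with n = 3.
ΔG° = −nFE° = −RT ln K, so ln K = nFE°/(RT) = (3)(96485)(+1.88) / ((8.314)(298)) = 219.641.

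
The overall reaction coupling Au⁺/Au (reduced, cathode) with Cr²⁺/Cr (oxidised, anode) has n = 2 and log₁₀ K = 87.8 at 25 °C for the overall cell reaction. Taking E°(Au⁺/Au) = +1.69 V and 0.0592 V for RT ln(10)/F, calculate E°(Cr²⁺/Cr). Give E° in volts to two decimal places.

E°cell = (0.0592/n)·log K = (0.0592/2)(87.8) = +2.599 V.
Since Au⁺/Au is the cathode and Cr²⁺/Cr the anode, E°cell = E°(Au⁺/Au) − E°(Cr²⁺/Cr).
So E°(Cr²⁺/Cr) = E°(Au⁺/Au) − E°cell = (+1.69) − (+2.599) = -0.91 V.

-0.91 V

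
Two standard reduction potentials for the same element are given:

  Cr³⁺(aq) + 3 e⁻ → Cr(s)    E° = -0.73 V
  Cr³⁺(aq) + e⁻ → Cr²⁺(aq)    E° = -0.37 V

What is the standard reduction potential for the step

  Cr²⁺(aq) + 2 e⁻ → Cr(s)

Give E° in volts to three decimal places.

-0.910 V

Sequential free energies add, so n₃E°₃ = n₁E°₁ + n₂E°₂.
With n₃ = 3, and the known step contributing 1×(-0.37) V, the unknown satisfies 2·E° = 3×(-0.73) − 1×(-0.37) = -1.820.
E° = -1.820 / 2 = -0.910 V.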